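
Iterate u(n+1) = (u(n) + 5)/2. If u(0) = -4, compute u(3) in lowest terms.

u(1) = ((-4) + 5)/2 = 1/2.
u(2) = ((1/2) + 5)/2 = 11/4.
u(3) = ((11/4) + 5)/2 = 31/8.

31/8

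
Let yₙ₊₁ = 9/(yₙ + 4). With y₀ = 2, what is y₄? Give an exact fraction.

558/347

y₁ = 9/(2 + 4) = 3/2.
y₂ = 9/(3/2 + 4) = 18/11.
y₃ = 9/(18/11 + 4) = 99/62.
y₄ = 9/(99/62 + 4) = 558/347.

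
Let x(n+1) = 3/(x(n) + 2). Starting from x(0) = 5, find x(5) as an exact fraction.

x(1) = 3/(5 + 2) = 3/7.
x(2) = 3/(3/7 + 2) = 21/17.
x(3) = 3/(21/17 + 2) = 51/55.
x(4) = 3/(51/55 + 2) = 165/161.
x(5) = 3/(165/161 + 2) = 483/487.

483/487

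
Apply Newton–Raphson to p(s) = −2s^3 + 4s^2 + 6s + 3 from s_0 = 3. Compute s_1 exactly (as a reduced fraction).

25/8

p'(s) = −6s^2 + 8s + 6.
p(3) = 3, p'(3) = −24, so s_1 = 3 − 3/(−24) = 25/8.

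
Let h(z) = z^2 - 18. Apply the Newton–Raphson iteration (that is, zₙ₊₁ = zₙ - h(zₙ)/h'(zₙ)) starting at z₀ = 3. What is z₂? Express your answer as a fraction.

17/4

h'(z) = 2z.
h(3) = -9, h'(3) = 6, so z₁ = 3 - (-9)/6 = 9/2.
h(9/2) = 9/4, h'(9/2) = 9, so z₂ = (9/2) - (9/4)/9 = 17/4.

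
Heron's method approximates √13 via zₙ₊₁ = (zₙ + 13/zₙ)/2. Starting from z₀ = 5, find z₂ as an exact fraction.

343/95

z₁ = (5 + 13/5)/2 = 19/5.
z₂ = (19/5 + 13/(19/5))/2 = 343/95.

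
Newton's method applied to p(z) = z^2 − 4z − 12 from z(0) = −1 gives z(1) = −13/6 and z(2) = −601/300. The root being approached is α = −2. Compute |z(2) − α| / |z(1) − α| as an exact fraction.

z(1) − α = −13/6 − (−2) = −13/6 + 2 = −1/6, so |z(1) − α| = 1/6.
z(2) − α = −601/300 − (−2) = −601/300 + 2 = −1/300, so |z(2) − α| = 1/300.
Ratio = (1/300) / (1/6) = 1/50.

1/50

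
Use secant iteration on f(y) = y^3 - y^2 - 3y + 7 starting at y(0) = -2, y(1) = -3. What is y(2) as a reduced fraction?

f(-2) = 1, f(-3) = -20. y(2) = (-3) - (-20)·((-3) - (-2))/((-20) - 1) = -43/21.

-43/21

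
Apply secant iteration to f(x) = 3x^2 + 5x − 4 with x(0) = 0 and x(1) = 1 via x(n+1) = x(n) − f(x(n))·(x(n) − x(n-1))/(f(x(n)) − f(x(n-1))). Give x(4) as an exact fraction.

f(0) = −4, f(1) = 4. x(2) = 1 − 4·(1 − 0)/(4 − (−4)) = 1/2.
f(1) = 4, f(1/2) = −3/4. x(3) = (1/2) − (−3/4)·((1/2) − 1)/((−3/4) − 4) = 11/19.
f(1/2) = −3/4, f(11/19) = −36/361. x(4) = (11/19) − (−36/361)·((11/19) − (1/2))/((−36/361) − (−3/4)) = 185/313.

185/313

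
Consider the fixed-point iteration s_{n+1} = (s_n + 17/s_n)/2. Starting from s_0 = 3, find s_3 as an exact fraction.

s_1 = (3 + 17/3)/2 = 13/3.
s_2 = (13/3 + 17/(13/3))/2 = 161/39.
s_3 = (161/39 + 17/(161/39))/2 = 25889/6279.

25889/6279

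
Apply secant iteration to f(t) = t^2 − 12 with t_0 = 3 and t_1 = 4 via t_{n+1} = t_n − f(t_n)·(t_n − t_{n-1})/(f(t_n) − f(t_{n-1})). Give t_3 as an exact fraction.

f(3) = −3, f(4) = 4. t_2 = 4 − 4·(4 − 3)/(4 − (−3)) = 24/7.
f(4) = 4, f(24/7) = −12/49. t_3 = (24/7) − (−12/49)·((24/7) − 4)/((−12/49) − 4) = 45/13.

45/13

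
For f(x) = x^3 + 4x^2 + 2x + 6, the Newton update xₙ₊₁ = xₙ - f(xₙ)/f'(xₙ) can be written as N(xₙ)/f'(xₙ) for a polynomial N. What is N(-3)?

-24

f'(x) = 3x^2 + 8x + 2.
N(x) = x·f'(x) - f(x) = x·(3x^2 + 8x + 2) - (x^3 + 4x^2 + 2x + 6) = 2x^3 + 4x^2 - 6.
N(-3) = -24.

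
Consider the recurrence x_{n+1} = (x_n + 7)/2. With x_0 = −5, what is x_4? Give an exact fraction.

25/4

x_1 = ((−5) + 7)/2 = 1.
x_2 = (1 + 7)/2 = 4.
x_3 = (4 + 7)/2 = 11/2.
x_4 = ((11/2) + 7)/2 = 25/4.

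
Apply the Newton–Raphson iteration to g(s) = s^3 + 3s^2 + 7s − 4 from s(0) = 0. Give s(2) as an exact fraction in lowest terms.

1836/3913

g'(s) = 3s^2 + 6s + 7.
g(0) = −4, g'(0) = 7, so s(1) = 0 − (−4)/7 = 4/7.
g(4/7) = 400/343, g'(4/7) = 559/49, so s(2) = (4/7) − (400/343)/(559/49) = 1836/3913.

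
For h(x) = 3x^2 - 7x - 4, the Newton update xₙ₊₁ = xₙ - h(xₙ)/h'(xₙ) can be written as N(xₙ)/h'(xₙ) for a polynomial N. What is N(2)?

h'(x) = 6x - 7.
N(x) = x·h'(x) - h(x) = x·(6x - 7) - (3x^2 - 7x - 4) = 3x^2 + 4.
N(2) = 16.

16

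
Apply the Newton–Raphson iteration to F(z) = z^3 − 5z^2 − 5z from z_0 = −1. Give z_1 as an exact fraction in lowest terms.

F'(z) = 3z^2 − 10z − 5.
F(−1) = −1, F'(−1) = 8, so z_1 = (−1) − (−1)/8 = −7/8.

−7/8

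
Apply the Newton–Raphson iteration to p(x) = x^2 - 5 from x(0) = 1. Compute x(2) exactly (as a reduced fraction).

p'(x) = 2x.
p(1) = -4, p'(1) = 2, so x(1) = 1 - (-4)/2 = 3.
p(3) = 4, p'(3) = 6, so x(2) = 3 - 4/6 = 7/3.

7/3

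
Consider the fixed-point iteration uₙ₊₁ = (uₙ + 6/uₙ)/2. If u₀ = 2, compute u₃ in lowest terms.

4801/1960

u₁ = (2 + 6/2)/2 = 5/2.
u₂ = (5/2 + 6/(5/2))/2 = 49/20.
u₃ = (49/20 + 6/(49/20))/2 = 4801/1960.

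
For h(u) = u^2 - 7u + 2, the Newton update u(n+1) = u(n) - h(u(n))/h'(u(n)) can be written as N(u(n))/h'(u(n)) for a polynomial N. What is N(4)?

14

h'(u) = 2u - 7.
N(u) = u·h'(u) - h(u) = u·(2u - 7) - (u^2 - 7u + 2) = u^2 - 2.
N(4) = 14.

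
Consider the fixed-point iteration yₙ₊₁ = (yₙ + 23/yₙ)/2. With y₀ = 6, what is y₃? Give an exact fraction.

y₁ = (6 + 23/6)/2 = 59/12.
y₂ = (59/12 + 23/(59/12))/2 = 6793/1416.
y₃ = (6793/1416 + 23/(6793/1416))/2 = 92261137/19237776.

92261137/19237776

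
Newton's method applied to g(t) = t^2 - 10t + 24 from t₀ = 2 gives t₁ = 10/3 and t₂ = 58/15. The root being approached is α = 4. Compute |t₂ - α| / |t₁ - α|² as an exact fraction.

3/10

t₁ - α = 10/3 - 4 = -2/3, so |t₁ - α| = 2/3.
t₂ - α = 58/15 - 4 = -2/15, so |t₂ - α| = 2/15.
|t₁ - α|² = 4/9.
Ratio = (2/15) / (4/9) = 3/10.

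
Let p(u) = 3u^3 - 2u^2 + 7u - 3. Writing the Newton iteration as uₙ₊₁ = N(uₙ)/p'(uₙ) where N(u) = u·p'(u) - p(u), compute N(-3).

p'(u) = 9u^2 - 4u + 7.
N(u) = u·p'(u) - p(u) = u·(9u^2 - 4u + 7) - (3u^3 - 2u^2 + 7u - 3) = 6u^3 - 2u^2 + 3.
N(-3) = -177.

-177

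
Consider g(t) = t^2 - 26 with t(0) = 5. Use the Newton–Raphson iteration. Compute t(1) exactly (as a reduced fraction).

g'(t) = 2t.
g(5) = -1, g'(5) = 10, so t(1) = 5 - (-1)/10 = 51/10.

51/10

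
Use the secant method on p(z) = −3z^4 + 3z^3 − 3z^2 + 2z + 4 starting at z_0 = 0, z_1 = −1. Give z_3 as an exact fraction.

p(0) = 4, p(−1) = −7. z_2 = (−1) − (−7)·((−1) − 0)/((−7) − 4) = −4/11.
p(−1) = −7, p(−4/11) = 39228/14641. z_3 = (−4/11) − (39228/14641)·((−4/11) − (−1))/((39228/14641) − (−7)) = −10928/20245.

−10928/20245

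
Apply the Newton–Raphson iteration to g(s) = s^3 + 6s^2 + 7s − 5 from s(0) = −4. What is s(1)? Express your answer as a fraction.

−27/7

g'(s) = 3s^2 + 12s + 7.
g(−4) = −1, g'(−4) = 7, so s(1) = (−4) − (−1)/7 = −27/7.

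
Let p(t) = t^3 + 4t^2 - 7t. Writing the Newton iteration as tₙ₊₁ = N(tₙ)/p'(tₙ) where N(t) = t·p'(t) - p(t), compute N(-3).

-18

p'(t) = 3t^2 + 8t - 7.
N(t) = t·p'(t) - p(t) = t·(3t^2 + 8t - 7) - (t^3 + 4t^2 - 7t) = 2t^3 + 4t^2.
N(-3) = -18.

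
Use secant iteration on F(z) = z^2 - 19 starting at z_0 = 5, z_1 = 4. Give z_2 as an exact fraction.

F(5) = 6, F(4) = -3. z_2 = 4 - (-3)·(4 - 5)/((-3) - 6) = 13/3.

13/3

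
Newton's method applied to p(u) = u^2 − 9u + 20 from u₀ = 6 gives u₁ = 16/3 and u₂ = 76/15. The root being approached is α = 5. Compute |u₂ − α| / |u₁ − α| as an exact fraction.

1/5

u₁ − α = 16/3 − 5 = 1/3, so |u₁ − α| = 1/3.
u₂ − α = 76/15 − 5 = 1/15, so |u₂ − α| = 1/15.
Ratio = (1/15) / (1/3) = 1/5.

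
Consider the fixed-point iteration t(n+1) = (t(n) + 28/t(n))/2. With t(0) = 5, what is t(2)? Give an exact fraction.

t(1) = (5 + 28/5)/2 = 53/10.
t(2) = (53/10 + 28/(53/10))/2 = 5609/1060.

5609/1060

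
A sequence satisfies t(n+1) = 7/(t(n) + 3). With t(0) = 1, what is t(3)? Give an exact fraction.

133/85

t(1) = 7/(1 + 3) = 7/4.
t(2) = 7/(7/4 + 3) = 28/19.
t(3) = 7/(28/19 + 3) = 133/85.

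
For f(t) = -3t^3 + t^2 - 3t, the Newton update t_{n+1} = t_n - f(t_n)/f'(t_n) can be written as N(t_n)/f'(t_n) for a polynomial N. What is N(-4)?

f'(t) = -9t^2 + 2t - 3.
N(t) = t·f'(t) - f(t) = t·(-9t^2 + 2t - 3) - (-3t^3 + t^2 - 3t) = -6t^3 + t^2.
N(-4) = 400.

400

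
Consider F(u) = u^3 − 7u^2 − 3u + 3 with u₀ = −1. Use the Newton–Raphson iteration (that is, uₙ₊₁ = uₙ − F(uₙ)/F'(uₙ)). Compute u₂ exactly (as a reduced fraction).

−1075/1281

F'(u) = 3u^2 − 14u − 3.
F(−1) = −2, F'(−1) = 14, so u₁ = (−1) − (−2)/14 = −6/7.
F(−6/7) = −69/343, F'(−6/7) = 549/49, so u₂ = (−6/7) − (−69/343)/(549/49) = −1075/1281.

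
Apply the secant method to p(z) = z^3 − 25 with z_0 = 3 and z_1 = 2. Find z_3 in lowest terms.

p(3) = 2, p(2) = −17. z_2 = 2 − (−17)·(2 − 3)/((−17) − 2) = 55/19.
p(2) = −17, p(55/19) = −5100/6859. z_3 = (55/19) − (−5100/6859)·((55/19) − 2)/((−5100/6859) − (−17)) = 19255/6559.

19255/6559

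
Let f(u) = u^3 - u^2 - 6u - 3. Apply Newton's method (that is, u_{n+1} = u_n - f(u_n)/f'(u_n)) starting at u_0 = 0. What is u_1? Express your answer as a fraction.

f'(u) = 3u^2 - 2u - 6.
f(0) = -3, f'(0) = -6, so u_1 = 0 - (-3)/(-6) = -1/2.

-1/2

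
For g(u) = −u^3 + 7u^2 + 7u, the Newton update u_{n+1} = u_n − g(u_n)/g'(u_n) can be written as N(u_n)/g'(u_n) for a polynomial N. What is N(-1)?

9

g'(u) = −3u^2 + 14u + 7.
N(u) = u·g'(u) − g(u) = u·(−3u^2 + 14u + 7) − (−u^3 + 7u^2 + 7u) = −2u^3 + 7u^2.
N(-1) = 9.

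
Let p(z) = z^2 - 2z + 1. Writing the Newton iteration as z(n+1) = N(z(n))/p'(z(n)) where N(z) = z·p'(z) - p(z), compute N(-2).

3

p'(z) = 2z - 2.
N(z) = z·p'(z) - p(z) = z·(2z - 2) - (z^2 - 2z + 1) = z^2 - 1.
N(-2) = 3.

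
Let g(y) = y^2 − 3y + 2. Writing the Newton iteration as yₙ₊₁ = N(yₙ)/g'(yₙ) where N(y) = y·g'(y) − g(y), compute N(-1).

g'(y) = 2y − 3.
N(y) = y·g'(y) − g(y) = y·(2y − 3) − (y^2 − 3y + 2) = y^2 − 2.
N(-1) = −1.

−1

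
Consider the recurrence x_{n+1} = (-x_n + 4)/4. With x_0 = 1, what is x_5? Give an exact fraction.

819/1024

x_1 = (-1 + 4)/4 = 3/4.
x_2 = (-(3/4) + 4)/4 = 13/16.
x_3 = (-(13/16) + 4)/4 = 51/64.
x_4 = (-(51/64) + 4)/4 = 205/256.
x_5 = (-(205/256) + 4)/4 = 819/1024.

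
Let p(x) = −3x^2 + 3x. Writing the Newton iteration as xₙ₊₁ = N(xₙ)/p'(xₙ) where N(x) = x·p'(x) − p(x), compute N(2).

−12

p'(x) = −6x + 3.
N(x) = x·p'(x) − p(x) = x·(−6x + 3) − (−3x^2 + 3x) = −3x^2.
N(2) = −12.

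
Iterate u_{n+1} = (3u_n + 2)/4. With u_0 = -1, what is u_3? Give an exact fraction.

u_1 = (3·(-1) + 2)/4 = -1/4.
u_2 = (3·(-1/4) + 2)/4 = 5/16.
u_3 = (3·(5/16) + 2)/4 = 47/64.

47/64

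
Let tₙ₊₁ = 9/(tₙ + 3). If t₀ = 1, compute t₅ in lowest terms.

54/29

t₁ = 9/(1 + 3) = 9/4.
t₂ = 9/(9/4 + 3) = 12/7.
t₃ = 9/(12/7 + 3) = 21/11.
t₄ = 9/(21/11 + 3) = 11/6.
t₅ = 9/(11/6 + 3) = 54/29.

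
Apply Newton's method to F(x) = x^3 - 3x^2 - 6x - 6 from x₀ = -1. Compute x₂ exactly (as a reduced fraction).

F'(x) = 3x^2 - 6x - 6.
F(-1) = -4, F'(-1) = 3, so x₁ = (-1) - (-4)/3 = 1/3.
F(1/3) = -224/27, F'(1/3) = -23/3, so x₂ = (1/3) - (-224/27)/(-23/3) = -155/207.

-155/207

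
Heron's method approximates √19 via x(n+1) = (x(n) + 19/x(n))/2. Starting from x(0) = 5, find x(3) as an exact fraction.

x(1) = (5 + 19/5)/2 = 22/5.
x(2) = (22/5 + 19/(22/5))/2 = 959/220.
x(3) = (959/220 + 19/(959/220))/2 = 1839281/421960.

1839281/421960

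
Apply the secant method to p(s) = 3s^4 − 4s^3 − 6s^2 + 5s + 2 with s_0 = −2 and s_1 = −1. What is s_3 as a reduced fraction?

p(−2) = 48, p(−1) = −2. s_2 = (−1) − (−2)·((−1) − (−2))/((−2) − 48) = −26/25.
p(−1) = −2, p(−26/25) = −656472/390625. s_3 = (−26/25) − (−656472/390625)·((−26/25) − (−1))/((−656472/390625) − (−2)) = −78014/62389.

−78014/62389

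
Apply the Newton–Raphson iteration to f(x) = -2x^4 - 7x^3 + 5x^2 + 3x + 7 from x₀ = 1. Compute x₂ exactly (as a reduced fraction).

f'(x) = -8x^3 - 21x^2 + 10x + 3.
f(1) = 6, f'(1) = -16, so x₁ = 1 - 6/(-16) = 11/8.
f(11/8) = -9765/2048, f'(11/8) = -175/4, so x₂ = (11/8) - (-9765/2048)/(-175/4) = 3241/2560.

3241/2560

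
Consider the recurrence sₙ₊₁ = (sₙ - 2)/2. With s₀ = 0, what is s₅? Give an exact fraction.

-31/16

s₁ = (0 - 2)/2 = -1.
s₂ = ((-1) - 2)/2 = -3/2.
s₃ = ((-3/2) - 2)/2 = -7/4.
s₄ = ((-7/4) - 2)/2 = -15/8.
s₅ = ((-15/8) - 2)/2 = -31/16.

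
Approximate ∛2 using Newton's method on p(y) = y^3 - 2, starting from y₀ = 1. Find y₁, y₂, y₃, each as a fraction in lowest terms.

y₁ = 4/3, y₂ = 91/72, y₃ = 1126819/894348

p'(y) = 3y^2.
p(1) = -1, p'(1) = 3, so y₁ = 1 - (-1)/3 = 4/3.
p(4/3) = 10/27, p'(4/3) = 16/3, so y₂ = (4/3) - (10/27)/(16/3) = 91/72.
p(91/72) = 7075/373248, p'(91/72) = 8281/1728, so y₃ = (91/72) - (7075/373248)/(8281/1728) = 1126819/894348.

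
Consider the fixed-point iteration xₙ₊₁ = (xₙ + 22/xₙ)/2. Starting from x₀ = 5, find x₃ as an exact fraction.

x₁ = (5 + 22/5)/2 = 47/10.
x₂ = (47/10 + 22/(47/10))/2 = 4409/940.
x₃ = (4409/940 + 22/(4409/940))/2 = 38878481/8288920.

38878481/8288920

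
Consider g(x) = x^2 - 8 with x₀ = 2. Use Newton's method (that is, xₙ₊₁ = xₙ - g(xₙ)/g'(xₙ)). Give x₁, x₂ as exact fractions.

x₁ = 3, x₂ = 17/6

g'(x) = 2x.
g(2) = -4, g'(2) = 4, so x₁ = 2 - (-4)/4 = 3.
g(3) = 1, g'(3) = 6, so x₂ = 3 - 1/6 = 17/6.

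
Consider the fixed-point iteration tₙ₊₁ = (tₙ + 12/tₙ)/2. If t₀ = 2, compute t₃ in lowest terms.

t₁ = (2 + 12/2)/2 = 4.
t₂ = (4 + 12/4)/2 = 7/2.
t₃ = (7/2 + 12/(7/2))/2 = 97/28.

97/28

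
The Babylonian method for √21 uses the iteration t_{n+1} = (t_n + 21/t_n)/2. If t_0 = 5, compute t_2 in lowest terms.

t_1 = (5 + 21/5)/2 = 23/5.
t_2 = (23/5 + 21/(23/5))/2 = 527/115.

527/115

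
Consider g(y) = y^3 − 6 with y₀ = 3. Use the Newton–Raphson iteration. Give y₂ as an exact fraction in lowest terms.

10187/5400

g'(y) = 3y^2.
g(3) = 21, g'(3) = 27, so y₁ = 3 − 21/27 = 20/9.
g(20/9) = 3626/729, g'(20/9) = 400/27, so y₂ = (20/9) − (3626/729)/(400/27) = 10187/5400.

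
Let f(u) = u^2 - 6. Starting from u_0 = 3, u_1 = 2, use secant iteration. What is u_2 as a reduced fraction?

f(3) = 3, f(2) = -2. u_2 = 2 - (-2)·(2 - 3)/((-2) - 3) = 12/5.

12/5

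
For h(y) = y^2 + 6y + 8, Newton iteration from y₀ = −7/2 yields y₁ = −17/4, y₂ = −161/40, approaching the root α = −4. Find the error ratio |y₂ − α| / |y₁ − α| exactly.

y₁ − α = −17/4 − (−4) = −17/4 + 4 = −1/4, so |y₁ − α| = 1/4.
y₂ − α = −161/40 − (−4) = −161/40 + 4 = −1/40, so |y₂ − α| = 1/40.
Ratio = (1/40) / (1/4) = 1/10.

1/10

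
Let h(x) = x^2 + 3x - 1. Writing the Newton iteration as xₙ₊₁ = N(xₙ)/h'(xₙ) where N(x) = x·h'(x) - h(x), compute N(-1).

2

h'(x) = 2x + 3.
N(x) = x·h'(x) - h(x) = x·(2x + 3) - (x^2 + 3x - 1) = x^2 + 1.
N(-1) = 2.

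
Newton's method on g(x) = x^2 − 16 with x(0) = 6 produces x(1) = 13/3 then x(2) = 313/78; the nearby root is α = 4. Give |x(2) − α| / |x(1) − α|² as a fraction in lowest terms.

x(1) − α = 13/3 − 4 = 1/3, so |x(1) − α| = 1/3.
x(2) − α = 313/78 − 4 = 1/78, so |x(2) − α| = 1/78.
|x(1) − α|² = 1/9.
Ratio = (1/78) / (1/9) = 3/26.

3/26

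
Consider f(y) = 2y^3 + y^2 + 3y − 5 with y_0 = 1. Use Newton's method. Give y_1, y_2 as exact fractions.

f'(y) = 6y^2 + 2y + 3.
f(1) = 1, f'(1) = 11, so y_1 = 1 − 1/11 = 10/11.
f(10/11) = 75/1331, f'(10/11) = 1183/121, so y_2 = (10/11) − (75/1331)/(1183/121) = 11755/13013.

y_1 = 10/11, y_2 = 11755/13013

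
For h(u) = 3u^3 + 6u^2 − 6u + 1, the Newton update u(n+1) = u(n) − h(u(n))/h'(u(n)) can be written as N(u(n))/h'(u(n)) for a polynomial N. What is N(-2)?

h'(u) = 9u^2 + 12u − 6.
N(u) = u·h'(u) − h(u) = u·(9u^2 + 12u − 6) − (3u^3 + 6u^2 − 6u + 1) = 6u^3 + 6u^2 − 1.
N(-2) = −25.

−25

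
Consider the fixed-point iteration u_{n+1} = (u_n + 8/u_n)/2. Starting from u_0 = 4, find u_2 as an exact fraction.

u_1 = (4 + 8/4)/2 = 3.
u_2 = (3 + 8/3)/2 = 17/6.

17/6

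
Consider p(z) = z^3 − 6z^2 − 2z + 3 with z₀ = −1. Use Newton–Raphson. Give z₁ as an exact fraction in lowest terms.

p'(z) = 3z^2 − 12z − 2.
p(−1) = −2, p'(−1) = 13, so z₁ = (−1) − (−2)/13 = −11/13.

−11/13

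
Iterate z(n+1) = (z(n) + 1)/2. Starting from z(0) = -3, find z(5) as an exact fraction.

z(1) = ((-3) + 1)/2 = -1.
z(2) = ((-1) + 1)/2 = 0.
z(3) = (0 + 1)/2 = 1/2.
z(4) = ((1/2) + 1)/2 = 3/4.
z(5) = ((3/4) + 1)/2 = 7/8.

7/8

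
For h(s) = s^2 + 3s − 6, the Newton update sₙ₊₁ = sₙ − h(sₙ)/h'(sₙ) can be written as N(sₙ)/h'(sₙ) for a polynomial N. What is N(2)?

10

h'(s) = 2s + 3.
N(s) = s·h'(s) − h(s) = s·(2s + 3) − (s^2 + 3s − 6) = s^2 + 6.
N(2) = 10.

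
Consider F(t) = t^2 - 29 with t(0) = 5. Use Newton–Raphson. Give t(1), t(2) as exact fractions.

t(1) = 27/5, t(2) = 727/135

F'(t) = 2t.
F(5) = -4, F'(5) = 10, so t(1) = 5 - (-4)/10 = 27/5.
F(27/5) = 4/25, F'(27/5) = 54/5, so t(2) = (27/5) - (4/25)/(54/5) = 727/135.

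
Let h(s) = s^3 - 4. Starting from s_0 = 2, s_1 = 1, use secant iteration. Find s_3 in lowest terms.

h(2) = 4, h(1) = -3. s_2 = 1 - (-3)·(1 - 2)/((-3) - 4) = 10/7.
h(1) = -3, h(10/7) = -372/343. s_3 = (10/7) - (-372/343)·((10/7) - 1)/((-372/343) - (-3)) = 122/73.

122/73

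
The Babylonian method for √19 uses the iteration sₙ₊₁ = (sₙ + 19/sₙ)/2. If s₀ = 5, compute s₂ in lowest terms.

959/220

s₁ = (5 + 19/5)/2 = 22/5.
s₂ = (22/5 + 19/(22/5))/2 = 959/220.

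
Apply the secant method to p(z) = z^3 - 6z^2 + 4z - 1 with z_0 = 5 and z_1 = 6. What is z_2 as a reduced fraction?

151/29

p(5) = -6, p(6) = 23. z_2 = 6 - 23·(6 - 5)/(23 - (-6)) = 151/29.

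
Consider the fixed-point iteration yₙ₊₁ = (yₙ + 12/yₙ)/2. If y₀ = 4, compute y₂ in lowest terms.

97/28

y₁ = (4 + 12/4)/2 = 7/2.
y₂ = (7/2 + 12/(7/2))/2 = 97/28.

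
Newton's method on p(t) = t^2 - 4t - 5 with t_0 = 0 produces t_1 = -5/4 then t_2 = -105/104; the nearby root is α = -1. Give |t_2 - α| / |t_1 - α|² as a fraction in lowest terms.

2/13

t_1 - α = -5/4 - (-1) = -5/4 + 1 = -1/4, so |t_1 - α| = 1/4.
t_2 - α = -105/104 - (-1) = -105/104 + 1 = -1/104, so |t_2 - α| = 1/104.
|t_1 - α|² = 1/16.
Ratio = (1/104) / (1/16) = 2/13.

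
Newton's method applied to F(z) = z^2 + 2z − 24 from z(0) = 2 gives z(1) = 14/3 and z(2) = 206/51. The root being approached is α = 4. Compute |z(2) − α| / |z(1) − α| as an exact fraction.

1/17

z(1) − α = 14/3 − 4 = 2/3, so |z(1) − α| = 2/3.
z(2) − α = 206/51 − 4 = 2/51, so |z(2) − α| = 2/51.
Ratio = (2/51) / (2/3) = 1/17.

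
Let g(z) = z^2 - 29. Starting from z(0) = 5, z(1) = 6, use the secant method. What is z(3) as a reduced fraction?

673/125

g(5) = -4, g(6) = 7. z(2) = 6 - 7·(6 - 5)/(7 - (-4)) = 59/11.
g(6) = 7, g(59/11) = -28/121. z(3) = (59/11) - (-28/121)·((59/11) - 6)/((-28/121) - 7) = 673/125.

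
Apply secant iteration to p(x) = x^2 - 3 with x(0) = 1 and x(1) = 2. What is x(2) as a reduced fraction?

p(1) = -2, p(2) = 1. x(2) = 2 - 1·(2 - 1)/(1 - (-2)) = 5/3.

5/3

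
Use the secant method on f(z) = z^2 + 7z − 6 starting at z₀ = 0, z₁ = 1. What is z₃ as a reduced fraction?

27/35

f(0) = −6, f(1) = 2. z₂ = 1 − 2·(1 − 0)/(2 − (−6)) = 3/4.
f(1) = 2, f(3/4) = −3/16. z₃ = (3/4) − (−3/16)·((3/4) − 1)/((−3/16) − 2) = 27/35.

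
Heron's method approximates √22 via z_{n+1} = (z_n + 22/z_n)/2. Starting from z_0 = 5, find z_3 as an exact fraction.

z_1 = (5 + 22/5)/2 = 47/10.
z_2 = (47/10 + 22/(47/10))/2 = 4409/940.
z_3 = (4409/940 + 22/(4409/940))/2 = 38878481/8288920.

38878481/8288920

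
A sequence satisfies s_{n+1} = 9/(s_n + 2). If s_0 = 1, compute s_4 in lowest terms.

171/83

s_1 = 9/(1 + 2) = 3.
s_2 = 9/(3 + 2) = 9/5.
s_3 = 9/(9/5 + 2) = 45/19.
s_4 = 9/(45/19 + 2) = 171/83.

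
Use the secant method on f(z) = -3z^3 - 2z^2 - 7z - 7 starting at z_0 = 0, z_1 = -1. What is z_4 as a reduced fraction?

f(0) = -7, f(-1) = 1. z_2 = (-1) - 1·((-1) - 0)/(1 - (-7)) = -7/8.
f(-1) = 1, f(-7/8) = -203/512. z_3 = (-7/8) - (-203/512)·((-7/8) - (-1))/((-203/512) - 1) = -651/715.
f(-7/8) = -203/512, f(-651/715) = -7380877/365525875. z_4 = (-651/715) - (-7380877/365525875)·((-651/715) - (-7/8))/((-7380877/365525875) - (-203/512)) = -45216949/49558581.

-45216949/49558581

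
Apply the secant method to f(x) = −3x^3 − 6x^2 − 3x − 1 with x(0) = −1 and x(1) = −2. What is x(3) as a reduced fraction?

−22/17

f(−1) = −1, f(−2) = 5. x(2) = (−2) − 5·((−2) − (−1))/(5 − (−1)) = −7/6.
f(−2) = 5, f(−7/6) = −65/72. x(3) = (−7/6) − (−65/72)·((−7/6) − (−2))/((−65/72) − 5) = −22/17.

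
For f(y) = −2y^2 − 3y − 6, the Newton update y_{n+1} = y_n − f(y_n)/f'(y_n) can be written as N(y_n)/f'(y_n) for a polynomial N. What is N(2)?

−2

f'(y) = −4y − 3.
N(y) = y·f'(y) − f(y) = y·(−4y − 3) − (−2y^2 − 3y − 6) = −2y^2 + 6.
N(2) = −2.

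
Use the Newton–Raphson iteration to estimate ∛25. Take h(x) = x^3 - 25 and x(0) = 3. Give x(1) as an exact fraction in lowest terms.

79/27

h'(x) = 3x^2.
h(3) = 2, h'(3) = 27, so x(1) = 3 - 2/27 = 79/27.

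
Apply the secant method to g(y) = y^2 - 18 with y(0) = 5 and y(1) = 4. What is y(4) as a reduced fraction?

11960/2819

g(5) = 7, g(4) = -2. y(2) = 4 - (-2)·(4 - 5)/((-2) - 7) = 38/9.
g(4) = -2, g(38/9) = -14/81. y(3) = (38/9) - (-14/81)·((38/9) - 4)/((-14/81) - (-2)) = 157/37.
g(38/9) = -14/81, g(157/37) = 7/1369. y(4) = (157/37) - (7/1369)·((157/37) - (38/9))/((7/1369) - (-14/81)) = 11960/2819.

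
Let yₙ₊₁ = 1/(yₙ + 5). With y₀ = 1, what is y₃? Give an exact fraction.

31/161

y₁ = 1/(1 + 5) = 1/6.
y₂ = 1/(1/6 + 5) = 6/31.
y₃ = 1/(6/31 + 5) = 31/161.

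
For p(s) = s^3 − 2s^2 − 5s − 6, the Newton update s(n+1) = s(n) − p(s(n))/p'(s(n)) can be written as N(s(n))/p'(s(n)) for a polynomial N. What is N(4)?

102

p'(s) = 3s^2 − 4s − 5.
N(s) = s·p'(s) − p(s) = s·(3s^2 − 4s − 5) − (s^3 − 2s^2 − 5s − 6) = 2s^3 − 2s^2 + 6.
N(4) = 102.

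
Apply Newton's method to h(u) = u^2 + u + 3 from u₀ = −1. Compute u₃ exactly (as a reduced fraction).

h'(u) = 2u + 1.
h(−1) = 3, h'(−1) = −1, so u₁ = (−1) − 3/(−1) = 2.
h(2) = 9, h'(2) = 5, so u₂ = 2 − 9/5 = 1/5.
h(1/5) = 81/25, h'(1/5) = 7/5, so u₃ = (1/5) − (81/25)/(7/5) = −74/35.

−74/35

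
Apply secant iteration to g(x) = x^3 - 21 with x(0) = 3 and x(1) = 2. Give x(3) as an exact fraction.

g(3) = 6, g(2) = -13. x(2) = 2 - (-13)·(2 - 3)/((-13) - 6) = 51/19.
g(2) = -13, g(51/19) = -11388/6859. x(3) = (51/19) - (-11388/6859)·((51/19) - 2)/((-11388/6859) - (-13)) = 16659/5983.

16659/5983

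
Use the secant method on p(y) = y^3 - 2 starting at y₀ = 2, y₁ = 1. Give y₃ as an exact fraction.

218/169

p(2) = 6, p(1) = -1. y₂ = 1 - (-1)·(1 - 2)/((-1) - 6) = 8/7.
p(1) = -1, p(8/7) = -174/343. y₃ = (8/7) - (-174/343)·((8/7) - 1)/((-174/343) - (-1)) = 218/169.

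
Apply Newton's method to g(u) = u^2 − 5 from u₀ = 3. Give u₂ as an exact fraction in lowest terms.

g'(u) = 2u.
g(3) = 4, g'(3) = 6, so u₁ = 3 − 4/6 = 7/3.
g(7/3) = 4/9, g'(7/3) = 14/3, so u₂ = (7/3) − (4/9)/(14/3) = 47/21.

47/21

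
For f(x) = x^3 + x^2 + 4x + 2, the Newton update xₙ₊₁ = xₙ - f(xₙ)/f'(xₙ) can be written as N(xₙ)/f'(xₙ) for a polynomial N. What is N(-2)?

f'(x) = 3x^2 + 2x + 4.
N(x) = x·f'(x) - f(x) = x·(3x^2 + 2x + 4) - (x^3 + x^2 + 4x + 2) = 2x^3 + x^2 - 2.
N(-2) = -14.

-14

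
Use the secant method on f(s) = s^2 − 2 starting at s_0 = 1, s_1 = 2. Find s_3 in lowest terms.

7/5

f(1) = −1, f(2) = 2. s_2 = 2 − 2·(2 − 1)/(2 − (−1)) = 4/3.
f(2) = 2, f(4/3) = −2/9. s_3 = (4/3) − (−2/9)·((4/3) − 2)/((−2/9) − 2) = 7/5.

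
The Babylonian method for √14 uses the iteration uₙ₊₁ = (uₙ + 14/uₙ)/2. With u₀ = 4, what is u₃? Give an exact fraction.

u₁ = (4 + 14/4)/2 = 15/4.
u₂ = (15/4 + 14/(15/4))/2 = 449/120.
u₃ = (449/120 + 14/(449/120))/2 = 403201/107760.

403201/107760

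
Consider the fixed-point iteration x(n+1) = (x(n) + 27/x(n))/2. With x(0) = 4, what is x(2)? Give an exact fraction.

3577/688

x(1) = (4 + 27/4)/2 = 43/8.
x(2) = (43/8 + 27/(43/8))/2 = 3577/688.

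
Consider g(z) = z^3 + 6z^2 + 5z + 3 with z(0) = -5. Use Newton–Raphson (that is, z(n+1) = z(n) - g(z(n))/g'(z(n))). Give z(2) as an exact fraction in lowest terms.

-468187/91070

g'(z) = 3z^2 + 12z + 5.
g(-5) = 3, g'(-5) = 20, so z(1) = (-5) - 3/20 = -103/20.
g(-103/20) = -1647/8000, g'(-103/20) = 9107/400, so z(2) = (-103/20) - (-1647/8000)/(9107/400) = -468187/91070.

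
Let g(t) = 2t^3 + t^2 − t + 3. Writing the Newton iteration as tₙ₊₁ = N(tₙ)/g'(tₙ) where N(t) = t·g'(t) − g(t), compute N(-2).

−31

g'(t) = 6t^2 + 2t − 1.
N(t) = t·g'(t) − g(t) = t·(6t^2 + 2t − 1) − (2t^3 + t^2 − t + 3) = 4t^3 + t^2 − 3.
N(-2) = −31.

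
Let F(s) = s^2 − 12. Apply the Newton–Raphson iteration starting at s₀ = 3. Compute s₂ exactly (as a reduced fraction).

F'(s) = 2s.
F(3) = −3, F'(3) = 6, so s₁ = 3 − (−3)/6 = 7/2.
F(7/2) = 1/4, F'(7/2) = 7, so s₂ = (7/2) − (1/4)/7 = 97/28.

97/28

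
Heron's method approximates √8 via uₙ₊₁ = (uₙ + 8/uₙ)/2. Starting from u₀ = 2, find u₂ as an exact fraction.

u₁ = (2 + 8/2)/2 = 3.
u₂ = (3 + 8/3)/2 = 17/6.

17/6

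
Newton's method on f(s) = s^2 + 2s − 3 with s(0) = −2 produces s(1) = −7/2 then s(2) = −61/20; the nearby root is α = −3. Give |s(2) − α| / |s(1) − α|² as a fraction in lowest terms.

s(1) − α = −7/2 − (−3) = −7/2 + 3 = −1/2, so |s(1) − α| = 1/2.
s(2) − α = −61/20 − (−3) = −61/20 + 3 = −1/20, so |s(2) − α| = 1/20.
|s(1) − α|² = 1/4.
Ratio = (1/20) / (1/4) = 1/5.

1/5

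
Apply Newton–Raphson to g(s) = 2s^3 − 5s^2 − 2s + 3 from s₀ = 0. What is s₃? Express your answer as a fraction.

4377/5306

g'(s) = 6s^2 − 10s − 2.
g(0) = 3, g'(0) = −2, so s₁ = 0 − 3/(−2) = 3/2.
g(3/2) = −9/2, g'(3/2) = −7/2, so s₂ = (3/2) − (−9/2)/(−7/2) = 3/14.
g(3/14) = 810/343, g'(3/14) = −379/98, so s₃ = (3/14) − (810/343)/(−379/98) = 4377/5306.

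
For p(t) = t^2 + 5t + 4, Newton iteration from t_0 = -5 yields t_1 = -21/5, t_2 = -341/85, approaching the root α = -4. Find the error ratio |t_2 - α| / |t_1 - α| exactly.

t_1 - α = -21/5 - (-4) = -21/5 + 4 = -1/5, so |t_1 - α| = 1/5.
t_2 - α = -341/85 - (-4) = -341/85 + 4 = -1/85, so |t_2 - α| = 1/85.
Ratio = (1/85) / (1/5) = 1/17.

1/17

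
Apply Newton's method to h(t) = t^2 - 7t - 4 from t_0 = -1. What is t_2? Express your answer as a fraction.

h'(t) = 2t - 7.
h(-1) = 4, h'(-1) = -9, so t_1 = (-1) - 4/(-9) = -5/9.
h(-5/9) = 16/81, h'(-5/9) = -73/9, so t_2 = (-5/9) - (16/81)/(-73/9) = -349/657.

-349/657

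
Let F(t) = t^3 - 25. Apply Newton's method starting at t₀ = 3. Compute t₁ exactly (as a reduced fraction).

F'(t) = 3t^2.
F(3) = 2, F'(3) = 27, so t₁ = 3 - 2/27 = 79/27.

79/27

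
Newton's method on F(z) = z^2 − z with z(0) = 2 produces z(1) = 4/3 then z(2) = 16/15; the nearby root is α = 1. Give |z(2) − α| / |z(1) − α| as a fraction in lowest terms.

1/5

z(1) − α = 4/3 − 1 = 1/3, so |z(1) − α| = 1/3.
z(2) − α = 16/15 − 1 = 1/15, so |z(2) − α| = 1/15.
Ratio = (1/15) / (1/3) = 1/5.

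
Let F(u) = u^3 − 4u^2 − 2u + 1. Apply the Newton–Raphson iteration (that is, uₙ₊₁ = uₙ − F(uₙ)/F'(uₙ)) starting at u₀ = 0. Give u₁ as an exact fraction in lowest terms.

F'(u) = 3u^2 − 8u − 2.
F(0) = 1, F'(0) = −2, so u₁ = 0 − 1/(−2) = 1/2.

1/2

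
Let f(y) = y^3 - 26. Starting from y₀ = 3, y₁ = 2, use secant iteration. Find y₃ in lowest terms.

3319/1118

f(3) = 1, f(2) = -18. y₂ = 2 - (-18)·(2 - 3)/((-18) - 1) = 56/19.
f(2) = -18, f(56/19) = -2718/6859. y₃ = (56/19) - (-2718/6859)·((56/19) - 2)/((-2718/6859) - (-18)) = 3319/1118.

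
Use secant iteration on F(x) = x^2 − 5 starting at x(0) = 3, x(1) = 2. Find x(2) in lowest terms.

11/5

F(3) = 4, F(2) = −1. x(2) = 2 − (−1)·(2 − 3)/((−1) − 4) = 11/5.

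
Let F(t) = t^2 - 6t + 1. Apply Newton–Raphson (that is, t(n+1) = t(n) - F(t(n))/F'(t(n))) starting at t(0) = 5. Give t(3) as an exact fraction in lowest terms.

F'(t) = 2t - 6.
F(5) = -4, F'(5) = 4, so t(1) = 5 - (-4)/4 = 6.
F(6) = 1, F'(6) = 6, so t(2) = 6 - 1/6 = 35/6.
F(35/6) = 1/36, F'(35/6) = 17/3, so t(3) = (35/6) - (1/36)/(17/3) = 1189/204.

1189/204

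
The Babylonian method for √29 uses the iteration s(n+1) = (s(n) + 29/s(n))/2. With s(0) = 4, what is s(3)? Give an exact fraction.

s(1) = (4 + 29/4)/2 = 45/8.
s(2) = (45/8 + 29/(45/8))/2 = 3881/720.
s(3) = (3881/720 + 29/(3881/720))/2 = 30095761/5588640.

30095761/5588640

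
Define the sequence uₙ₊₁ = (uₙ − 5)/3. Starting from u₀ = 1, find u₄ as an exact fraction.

−199/81

u₁ = (1 − 5)/3 = −4/3.
u₂ = ((−4/3) − 5)/3 = −19/9.
u₃ = ((−19/9) − 5)/3 = −64/27.
u₄ = ((−64/27) − 5)/3 = −199/81.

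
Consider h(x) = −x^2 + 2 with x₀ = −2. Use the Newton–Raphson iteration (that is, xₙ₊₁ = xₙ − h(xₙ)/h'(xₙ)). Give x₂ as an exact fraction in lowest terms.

h'(x) = −2x.
h(−2) = −2, h'(−2) = 4, so x₁ = (−2) − (−2)/4 = −3/2.
h(−3/2) = −1/4, h'(−3/2) = 3, so x₂ = (−3/2) − (−1/4)/3 = −17/12.

−17/12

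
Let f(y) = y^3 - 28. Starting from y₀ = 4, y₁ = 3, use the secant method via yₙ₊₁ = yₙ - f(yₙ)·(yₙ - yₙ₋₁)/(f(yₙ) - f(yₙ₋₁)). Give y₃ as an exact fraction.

f(4) = 36, f(3) = -1. y₂ = 3 - (-1)·(3 - 4)/((-1) - 36) = 112/37.
f(3) = -1, f(112/37) = -13356/50653. y₃ = (112/37) - (-13356/50653)·((112/37) - 3)/((-13356/50653) - (-1)) = 113260/37297.

113260/37297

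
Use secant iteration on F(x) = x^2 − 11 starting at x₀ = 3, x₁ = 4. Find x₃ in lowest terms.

F(3) = −2, F(4) = 5. x₂ = 4 − 5·(4 − 3)/(5 − (−2)) = 23/7.
F(4) = 5, F(23/7) = −10/49. x₃ = (23/7) − (−10/49)·((23/7) − 4)/((−10/49) − 5) = 169/51.

169/51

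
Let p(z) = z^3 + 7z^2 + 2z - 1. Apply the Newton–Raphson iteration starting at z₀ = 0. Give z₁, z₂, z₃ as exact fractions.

z₁ = 1/2, z₂ = 4/13, z₃ = 3781/14482

p'(z) = 3z^2 + 14z + 2.
p(0) = -1, p'(0) = 2, so z₁ = 0 - (-1)/2 = 1/2.
p(1/2) = 15/8, p'(1/2) = 39/4, so z₂ = (1/2) - (15/8)/(39/4) = 4/13.
p(4/13) = 675/2197, p'(4/13) = 1114/169, so z₃ = (4/13) - (675/2197)/(1114/169) = 3781/14482.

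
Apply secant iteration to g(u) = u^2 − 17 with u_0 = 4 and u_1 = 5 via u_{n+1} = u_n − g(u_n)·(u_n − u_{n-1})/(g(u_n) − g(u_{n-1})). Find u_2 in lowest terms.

37/9

g(4) = −1, g(5) = 8. u_2 = 5 − 8·(5 − 4)/(8 − (−1)) = 37/9.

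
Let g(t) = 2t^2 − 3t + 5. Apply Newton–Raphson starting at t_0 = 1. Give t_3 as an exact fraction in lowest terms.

g'(t) = 4t − 3.
g(1) = 4, g'(1) = 1, so t_1 = 1 − 4/1 = −3.
g(−3) = 32, g'(−3) = −15, so t_2 = (−3) − 32/(−15) = −13/15.
g(−13/15) = 2048/225, g'(−13/15) = −97/15, so t_3 = (−13/15) − (2048/225)/(−97/15) = 787/1455.

787/1455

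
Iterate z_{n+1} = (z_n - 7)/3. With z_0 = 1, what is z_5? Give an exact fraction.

z_1 = (1 - 7)/3 = -2.
z_2 = ((-2) - 7)/3 = -3.
z_3 = ((-3) - 7)/3 = -10/3.
z_4 = ((-10/3) - 7)/3 = -31/9.
z_5 = ((-31/9) - 7)/3 = -94/27.

-94/27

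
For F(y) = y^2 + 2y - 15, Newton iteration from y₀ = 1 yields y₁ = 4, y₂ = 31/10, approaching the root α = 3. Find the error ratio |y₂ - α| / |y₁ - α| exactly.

y₁ - α = 4 - 3 = 1, so |y₁ - α| = 1.
y₂ - α = 31/10 - 3 = 1/10, so |y₂ - α| = 1/10.
Ratio = (1/10) / 1 = 1/10.

1/10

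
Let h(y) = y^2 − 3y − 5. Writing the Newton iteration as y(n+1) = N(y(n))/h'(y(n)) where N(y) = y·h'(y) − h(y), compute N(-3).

14

h'(y) = 2y − 3.
N(y) = y·h'(y) − h(y) = y·(2y − 3) − (y^2 − 3y − 5) = y^2 + 5.
N(-3) = 14.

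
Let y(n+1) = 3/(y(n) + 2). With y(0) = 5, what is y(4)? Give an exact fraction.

165/161

y(1) = 3/(5 + 2) = 3/7.
y(2) = 3/(3/7 + 2) = 21/17.
y(3) = 3/(21/17 + 2) = 51/55.
y(4) = 3/(51/55 + 2) = 165/161.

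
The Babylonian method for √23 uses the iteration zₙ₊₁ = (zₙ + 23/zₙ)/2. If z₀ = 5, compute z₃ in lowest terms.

z₁ = (5 + 23/5)/2 = 24/5.
z₂ = (24/5 + 23/(24/5))/2 = 1151/240.
z₃ = (1151/240 + 23/(1151/240))/2 = 2649601/552480.

2649601/552480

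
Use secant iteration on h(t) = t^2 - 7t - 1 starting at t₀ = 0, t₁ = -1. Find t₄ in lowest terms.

h(0) = -1, h(-1) = 7. t₂ = (-1) - 7·((-1) - 0)/(7 - (-1)) = -1/8.
h(-1) = 7, h(-1/8) = -7/64. t₃ = (-1/8) - (-7/64)·((-1/8) - (-1))/((-7/64) - 7) = -9/65.
h(-1/8) = -7/64, h(-9/65) = -49/4225. t₄ = (-9/65) - (-49/4225)·((-9/65) - (-1/8))/((-49/4225) - (-7/64)) = -529/3777.

-529/3777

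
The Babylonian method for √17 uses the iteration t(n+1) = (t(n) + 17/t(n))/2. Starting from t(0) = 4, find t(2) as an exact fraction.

t(1) = (4 + 17/4)/2 = 33/8.
t(2) = (33/8 + 17/(33/8))/2 = 2177/528.

2177/528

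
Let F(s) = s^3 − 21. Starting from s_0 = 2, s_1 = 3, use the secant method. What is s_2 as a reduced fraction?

F(2) = −13, F(3) = 6. s_2 = 3 − 6·(3 − 2)/(6 − (−13)) = 51/19.

51/19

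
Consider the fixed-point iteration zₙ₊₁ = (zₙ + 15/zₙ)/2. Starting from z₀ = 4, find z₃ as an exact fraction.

7380481/1905632

z₁ = (4 + 15/4)/2 = 31/8.
z₂ = (31/8 + 15/(31/8))/2 = 1921/496.
z₃ = (1921/496 + 15/(1921/496))/2 = 7380481/1905632.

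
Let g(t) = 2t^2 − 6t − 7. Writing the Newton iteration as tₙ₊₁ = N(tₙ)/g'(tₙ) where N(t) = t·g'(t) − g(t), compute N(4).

39

g'(t) = 4t − 6.
N(t) = t·g'(t) − g(t) = t·(4t − 6) − (2t^2 − 6t − 7) = 2t^2 + 7.
N(4) = 39.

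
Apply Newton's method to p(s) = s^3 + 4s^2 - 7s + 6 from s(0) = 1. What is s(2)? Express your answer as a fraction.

p'(s) = 3s^2 + 8s - 7.
p(1) = 4, p'(1) = 4, so s(1) = 1 - 4/4 = 0.
p(0) = 6, p'(0) = -7, so s(2) = 0 - 6/(-7) = 6/7.

6/7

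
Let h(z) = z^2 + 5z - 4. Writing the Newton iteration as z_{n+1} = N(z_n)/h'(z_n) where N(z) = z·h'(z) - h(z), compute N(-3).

h'(z) = 2z + 5.
N(z) = z·h'(z) - h(z) = z·(2z + 5) - (z^2 + 5z - 4) = z^2 + 4.
N(-3) = 13.

13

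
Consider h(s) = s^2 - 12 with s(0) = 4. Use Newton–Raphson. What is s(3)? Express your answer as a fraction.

h'(s) = 2s.
h(4) = 4, h'(4) = 8, so s(1) = 4 - 4/8 = 7/2.
h(7/2) = 1/4, h'(7/2) = 7, so s(2) = (7/2) - (1/4)/7 = 97/28.
h(97/28) = 1/784, h'(97/28) = 97/14, so s(3) = (97/28) - (1/784)/(97/14) = 18817/5432.

18817/5432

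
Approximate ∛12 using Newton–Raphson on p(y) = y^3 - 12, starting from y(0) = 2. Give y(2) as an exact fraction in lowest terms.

1010/441

p'(y) = 3y^2.
p(2) = -4, p'(2) = 12, so y(1) = 2 - (-4)/12 = 7/3.
p(7/3) = 19/27, p'(7/3) = 49/3, so y(2) = (7/3) - (19/27)/(49/3) = 1010/441.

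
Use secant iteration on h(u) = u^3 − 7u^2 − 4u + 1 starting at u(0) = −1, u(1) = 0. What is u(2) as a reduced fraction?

−1/4

h(−1) = −3, h(0) = 1. u(2) = 0 − 1·(0 − (−1))/(1 − (−3)) = −1/4.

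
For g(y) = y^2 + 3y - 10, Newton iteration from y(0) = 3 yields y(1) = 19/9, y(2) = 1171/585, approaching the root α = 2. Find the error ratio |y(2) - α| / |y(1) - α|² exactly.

y(1) - α = 19/9 - 2 = 1/9, so |y(1) - α| = 1/9.
y(2) - α = 1171/585 - 2 = 1/585, so |y(2) - α| = 1/585.
|y(1) - α|² = 1/81.
Ratio = (1/585) / (1/81) = 9/65.

9/65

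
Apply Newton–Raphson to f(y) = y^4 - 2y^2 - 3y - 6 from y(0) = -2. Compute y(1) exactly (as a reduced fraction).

f'(y) = 4y^3 - 4y - 3.
f(-2) = 8, f'(-2) = -27, so y(1) = (-2) - 8/(-27) = -46/27.

-46/27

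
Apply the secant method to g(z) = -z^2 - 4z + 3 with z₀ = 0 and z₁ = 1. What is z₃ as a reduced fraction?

g(0) = 3, g(1) = -2. z₂ = 1 - (-2)·(1 - 0)/((-2) - 3) = 3/5.
g(1) = -2, g(3/5) = 6/25. z₃ = (3/5) - (6/25)·((3/5) - 1)/((6/25) - (-2)) = 9/14.

9/14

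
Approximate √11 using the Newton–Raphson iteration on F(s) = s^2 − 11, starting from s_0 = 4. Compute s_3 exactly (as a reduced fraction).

4106353/1238112

F'(s) = 2s.
F(4) = 5, F'(4) = 8, so s_1 = 4 − 5/8 = 27/8.
F(27/8) = 25/64, F'(27/8) = 27/4, so s_2 = (27/8) − (25/64)/(27/4) = 1433/432.
F(1433/432) = 625/186624, F'(1433/432) = 1433/216, so s_3 = (1433/432) − (625/186624)/(1433/216) = 4106353/1238112.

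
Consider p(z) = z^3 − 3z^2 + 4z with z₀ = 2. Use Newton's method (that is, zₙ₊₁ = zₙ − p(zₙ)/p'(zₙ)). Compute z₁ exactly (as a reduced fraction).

p'(z) = 3z^2 − 6z + 4.
p(2) = 4, p'(2) = 4, so z₁ = 2 − 4/4 = 1.

1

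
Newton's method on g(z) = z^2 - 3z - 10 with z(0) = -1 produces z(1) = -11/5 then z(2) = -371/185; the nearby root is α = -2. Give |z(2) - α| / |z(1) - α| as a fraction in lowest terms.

1/37

z(1) - α = -11/5 - (-2) = -11/5 + 2 = -1/5, so |z(1) - α| = 1/5.
z(2) - α = -371/185 - (-2) = -371/185 + 2 = -1/185, so |z(2) - α| = 1/185.
Ratio = (1/185) / (1/5) = 1/37.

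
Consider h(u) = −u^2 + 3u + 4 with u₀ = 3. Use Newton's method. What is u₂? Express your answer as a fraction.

205/51

h'(u) = −2u + 3.
h(3) = 4, h'(3) = −3, so u₁ = 3 − 4/(−3) = 13/3.
h(13/3) = −16/9, h'(13/3) = −17/3, so u₂ = (13/3) − (−16/9)/(−17/3) = 205/51.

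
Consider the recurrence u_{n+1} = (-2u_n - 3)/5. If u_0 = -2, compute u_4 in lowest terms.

u_1 = (-2·(-2) - 3)/5 = 1/5.
u_2 = (-2·(1/5) - 3)/5 = -17/25.
u_3 = (-2·(-17/25) - 3)/5 = -41/125.
u_4 = (-2·(-41/125) - 3)/5 = -293/625.

-293/625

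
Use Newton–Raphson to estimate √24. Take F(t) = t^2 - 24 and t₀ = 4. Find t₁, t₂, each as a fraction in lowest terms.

F'(t) = 2t.
F(4) = -8, F'(4) = 8, so t₁ = 4 - (-8)/8 = 5.
F(5) = 1, F'(5) = 10, so t₂ = 5 - 1/10 = 49/10.

t₁ = 5, t₂ = 49/10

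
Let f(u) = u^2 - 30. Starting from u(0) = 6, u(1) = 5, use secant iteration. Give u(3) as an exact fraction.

126/23

f(6) = 6, f(5) = -5. u(2) = 5 - (-5)·(5 - 6)/((-5) - 6) = 60/11.
f(5) = -5, f(60/11) = -30/121. u(3) = (60/11) - (-30/121)·((60/11) - 5)/((-30/121) - (-5)) = 126/23.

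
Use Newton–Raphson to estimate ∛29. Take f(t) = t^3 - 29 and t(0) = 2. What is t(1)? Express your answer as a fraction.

15/4

f'(t) = 3t^2.
f(2) = -21, f'(2) = 12, so t(1) = 2 - (-21)/12 = 15/4.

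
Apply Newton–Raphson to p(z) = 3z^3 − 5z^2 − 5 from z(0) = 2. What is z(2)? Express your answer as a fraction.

p'(z) = 9z^2 − 10z.
p(2) = −1, p'(2) = 16, so z(1) = 2 − (−1)/16 = 33/16.
p(33/16) = 211/4096, p'(33/16) = 4521/256, so z(2) = (33/16) − (211/4096)/(4521/256) = 74491/36168.

74491/36168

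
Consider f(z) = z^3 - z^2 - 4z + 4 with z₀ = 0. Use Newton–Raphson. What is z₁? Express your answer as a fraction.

f'(z) = 3z^2 - 2z - 4.
f(0) = 4, f'(0) = -4, so z₁ = 0 - 4/(-4) = 1.

1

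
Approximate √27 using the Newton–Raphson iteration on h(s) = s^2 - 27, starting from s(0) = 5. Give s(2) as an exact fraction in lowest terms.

1351/260

h'(s) = 2s.
h(5) = -2, h'(5) = 10, so s(1) = 5 - (-2)/10 = 26/5.
h(26/5) = 1/25, h'(26/5) = 52/5, so s(2) = (26/5) - (1/25)/(52/5) = 1351/260.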